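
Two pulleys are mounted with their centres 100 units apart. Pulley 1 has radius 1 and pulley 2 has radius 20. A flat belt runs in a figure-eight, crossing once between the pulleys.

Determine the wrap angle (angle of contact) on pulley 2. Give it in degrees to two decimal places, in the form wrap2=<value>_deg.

wrap2=204.24_deg

crossed belt: β = asin((r1+r2)/C) = asin(21/100) = 12.1224°
wrap1 = wrap2 = π + 2β = 204.2447°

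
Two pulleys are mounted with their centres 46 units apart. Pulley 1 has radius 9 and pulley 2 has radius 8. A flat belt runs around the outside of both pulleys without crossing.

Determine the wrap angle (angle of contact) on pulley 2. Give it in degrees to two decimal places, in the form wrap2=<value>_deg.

open belt: β = asin((r2−r1)/C) = asin(-1/46) = -1.2457°
wrap1 = π − 2β = 182.4913°
wrap2 = π + 2β = 177.5087°

wrap2=177.51_deg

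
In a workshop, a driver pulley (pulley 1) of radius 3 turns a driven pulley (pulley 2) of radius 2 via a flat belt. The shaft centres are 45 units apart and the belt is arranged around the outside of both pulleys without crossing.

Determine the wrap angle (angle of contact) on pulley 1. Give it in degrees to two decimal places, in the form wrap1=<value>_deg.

wrap1=182.55_deg

open belt: β = asin((r2−r1)/C) = asin(-1/45) = -1.2733°
wrap1 = π − 2β = 182.5467°
wrap2 = π + 2β = 177.4533°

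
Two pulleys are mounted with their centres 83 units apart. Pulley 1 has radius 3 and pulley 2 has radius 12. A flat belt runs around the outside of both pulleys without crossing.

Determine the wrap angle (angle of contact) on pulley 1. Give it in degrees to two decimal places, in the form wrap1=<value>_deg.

open belt: β = asin((r2−r1)/C) = asin(9/83) = 6.2250°
wrap1 = π − 2β = 167.5499°
wrap2 = π + 2β = 192.4501°

wrap1=167.55_deg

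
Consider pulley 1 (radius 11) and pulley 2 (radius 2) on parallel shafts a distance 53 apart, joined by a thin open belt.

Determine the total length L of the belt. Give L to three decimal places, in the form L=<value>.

open belt: β = asin((r2−r1)/C) = asin(-9/53) = -9.7768°
wrap1 = π − 2β = 199.5537°
wrap2 = π + 2β = 160.4463°
tangent length = C·cosβ = 52.2303
L = r1·wrap1 + r2·wrap2 + 2·C·cosβ = 11·3.4829 + 2·2.8003 + 2·52.2303 = 148.3727

L=148.373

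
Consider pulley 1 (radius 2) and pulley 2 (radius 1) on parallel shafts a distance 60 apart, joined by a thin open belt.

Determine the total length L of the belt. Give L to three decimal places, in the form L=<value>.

open belt: β = asin((r2−r1)/C) = asin(-1/60) = -0.9550°
wrap1 = π − 2β = 181.9099°
wrap2 = π + 2β = 178.0901°
tangent length = C·cosβ = 59.9917
L = r1·wrap1 + r2·wrap2 + 2·C·cosβ = 2·3.1749 + 1·3.1083 + 2·59.9917 = 129.4414

L=129.441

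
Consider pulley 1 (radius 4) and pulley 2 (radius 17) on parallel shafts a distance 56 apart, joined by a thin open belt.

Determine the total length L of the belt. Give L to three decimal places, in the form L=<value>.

L=181.005

open belt: β = asin((r2−r1)/C) = asin(13/56) = 13.4233°
wrap1 = π − 2β = 153.1535°
wrap2 = π + 2β = 206.8465°
tangent length = C·cosβ = 54.4702
L = r1·wrap1 + r2·wrap2 + 2·C·cosβ = 4·2.6730 + 17·3.6102 + 2·54.4702 = 181.0051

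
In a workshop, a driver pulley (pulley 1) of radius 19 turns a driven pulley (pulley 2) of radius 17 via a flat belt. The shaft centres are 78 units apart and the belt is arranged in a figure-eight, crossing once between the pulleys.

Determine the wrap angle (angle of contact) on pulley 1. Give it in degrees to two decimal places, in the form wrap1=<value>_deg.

wrap1=234.97_deg

crossed belt: β = asin((r1+r2)/C) = asin(36/78) = 27.4864°
wrap1 = wrap2 = π + 2β = 234.9729°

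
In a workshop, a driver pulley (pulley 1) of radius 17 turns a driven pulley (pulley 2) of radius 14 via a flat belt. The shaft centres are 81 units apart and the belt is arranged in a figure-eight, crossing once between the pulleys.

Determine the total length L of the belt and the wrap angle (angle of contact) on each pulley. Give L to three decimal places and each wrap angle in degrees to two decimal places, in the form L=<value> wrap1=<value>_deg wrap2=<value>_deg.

crossed belt: β = asin((r1+r2)/C) = asin(31/81) = 22.5020°
wrap1 = wrap2 = π + 2β = 225.0040°
tangent length = C·cosβ = 74.8331
L = (r1+r2)·wrap + 2·C·cosβ = 31·3.9271 + 2·74.8331 = 271.4052

L=271.405 wrap1=225.00_deg wrap2=225.00_deg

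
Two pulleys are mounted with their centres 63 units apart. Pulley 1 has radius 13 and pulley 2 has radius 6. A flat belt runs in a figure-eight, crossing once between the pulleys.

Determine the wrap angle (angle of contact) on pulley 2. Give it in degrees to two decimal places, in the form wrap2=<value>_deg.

crossed belt: β = asin((r1+r2)/C) = asin(19/63) = 17.5530°
wrap1 = wrap2 = π + 2β = 215.1059°

wrap2=215.11_deg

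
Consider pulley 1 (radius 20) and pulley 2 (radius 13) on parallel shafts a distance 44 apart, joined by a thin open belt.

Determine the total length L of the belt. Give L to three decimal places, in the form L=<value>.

open belt: β = asin((r2−r1)/C) = asin(-7/44) = -9.1541°
wrap1 = π − 2β = 198.3083°
wrap2 = π + 2β = 161.6917°
tangent length = C·cosβ = 43.4396
L = r1·wrap1 + r2·wrap2 + 2·C·cosβ = 20·3.4611 + 13·2.8221 + 2·43.4396 = 192.7886

L=192.789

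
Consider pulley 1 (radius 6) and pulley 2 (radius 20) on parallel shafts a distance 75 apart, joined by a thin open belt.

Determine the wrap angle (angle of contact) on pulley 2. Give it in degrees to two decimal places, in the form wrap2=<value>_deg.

open belt: β = asin((r2−r1)/C) = asin(14/75) = 10.7583°
wrap1 = π − 2β = 158.4834°
wrap2 = π + 2β = 201.5166°

wrap2=201.52_deg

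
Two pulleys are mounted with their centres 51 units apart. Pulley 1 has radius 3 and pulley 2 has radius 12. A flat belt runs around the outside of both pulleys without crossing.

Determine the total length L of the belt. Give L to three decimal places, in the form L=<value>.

open belt: β = asin((r2−r1)/C) = asin(9/51) = 10.1642°
wrap1 = π − 2β = 159.6715°
wrap2 = π + 2β = 200.3285°
tangent length = C·cosβ = 50.1996
L = r1·wrap1 + r2·wrap2 + 2·C·cosβ = 3·2.7868 + 12·3.4964 + 2·50.1996 = 150.7163

L=150.716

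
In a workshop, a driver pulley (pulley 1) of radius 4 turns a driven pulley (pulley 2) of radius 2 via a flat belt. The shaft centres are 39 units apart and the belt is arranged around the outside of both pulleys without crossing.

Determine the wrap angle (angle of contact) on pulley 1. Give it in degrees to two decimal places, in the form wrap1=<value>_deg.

open belt: β = asin((r2−r1)/C) = asin(-2/39) = -2.9395°
wrap1 = π − 2β = 185.8791°
wrap2 = π + 2β = 174.1209°

wrap1=185.88_deg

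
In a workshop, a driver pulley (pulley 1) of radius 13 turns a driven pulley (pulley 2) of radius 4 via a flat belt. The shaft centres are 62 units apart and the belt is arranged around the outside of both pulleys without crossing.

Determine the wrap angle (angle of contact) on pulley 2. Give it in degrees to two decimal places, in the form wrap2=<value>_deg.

open belt: β = asin((r2−r1)/C) = asin(-9/62) = -8.3466°
wrap1 = π − 2β = 196.6932°
wrap2 = π + 2β = 163.3068°

wrap2=163.31_deg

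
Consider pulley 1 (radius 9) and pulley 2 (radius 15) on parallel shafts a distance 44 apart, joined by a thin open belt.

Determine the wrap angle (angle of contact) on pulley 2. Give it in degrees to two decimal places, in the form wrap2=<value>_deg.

open belt: β = asin((r2−r1)/C) = asin(6/44) = 7.8375°
wrap1 = π − 2β = 164.3250°
wrap2 = π + 2β = 195.6750°

wrap2=195.67_deg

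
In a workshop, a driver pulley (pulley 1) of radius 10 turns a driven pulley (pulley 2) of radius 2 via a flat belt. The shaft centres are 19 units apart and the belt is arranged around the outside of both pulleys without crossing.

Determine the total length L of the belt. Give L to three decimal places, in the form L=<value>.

L=79.120

open belt: β = asin((r2−r1)/C) = asin(-8/19) = -24.9011°
wrap1 = π − 2β = 229.8021°
wrap2 = π + 2β = 130.1979°
tangent length = C·cosβ = 17.2337
L = r1·wrap1 + r2·wrap2 + 2·C·cosβ = 10·4.0108 + 2·2.2724 + 2·17.2337 = 79.1202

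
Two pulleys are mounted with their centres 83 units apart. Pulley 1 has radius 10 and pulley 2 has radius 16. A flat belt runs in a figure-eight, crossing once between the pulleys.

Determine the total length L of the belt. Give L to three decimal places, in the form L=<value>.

crossed belt: β = asin((r1+r2)/C) = asin(26/83) = 18.2554°
wrap1 = wrap2 = π + 2β = 216.5108°
tangent length = C·cosβ = 78.8226
L = (r1+r2)·wrap + 2·C·cosβ = 26·3.7788 + 2·78.8226 = 255.8946

L=255.895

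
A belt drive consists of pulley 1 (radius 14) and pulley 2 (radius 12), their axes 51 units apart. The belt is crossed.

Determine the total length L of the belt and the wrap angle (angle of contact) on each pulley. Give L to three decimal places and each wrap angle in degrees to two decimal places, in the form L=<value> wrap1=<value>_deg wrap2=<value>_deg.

crossed belt: β = asin((r1+r2)/C) = asin(26/51) = 30.6508°
wrap1 = wrap2 = π + 2β = 241.3015°
tangent length = C·cosβ = 43.8748
L = (r1+r2)·wrap + 2·C·cosβ = 26·4.2115 + 2·43.8748 = 197.2488

L=197.249 wrap1=241.30_deg wrap2=241.30_deg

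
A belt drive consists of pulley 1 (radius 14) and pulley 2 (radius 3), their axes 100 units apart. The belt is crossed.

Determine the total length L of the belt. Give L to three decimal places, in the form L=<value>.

L=256.304

crossed belt: β = asin((r1+r2)/C) = asin(17/100) = 9.7878°
wrap1 = wrap2 = π + 2β = 199.5756°
tangent length = C·cosβ = 98.5444
L = (r1+r2)·wrap + 2·C·cosβ = 17·3.4833 + 2·98.5444 = 256.3041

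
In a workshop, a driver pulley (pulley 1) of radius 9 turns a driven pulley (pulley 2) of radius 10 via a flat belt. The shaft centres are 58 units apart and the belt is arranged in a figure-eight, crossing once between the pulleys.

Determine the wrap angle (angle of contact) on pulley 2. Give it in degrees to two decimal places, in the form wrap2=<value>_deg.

wrap2=218.24_deg

crossed belt: β = asin((r1+r2)/C) = asin(19/58) = 19.1223°
wrap1 = wrap2 = π + 2β = 218.2447°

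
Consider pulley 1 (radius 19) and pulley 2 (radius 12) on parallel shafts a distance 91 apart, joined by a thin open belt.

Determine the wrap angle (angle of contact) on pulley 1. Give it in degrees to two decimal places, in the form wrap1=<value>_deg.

open belt: β = asin((r2−r1)/C) = asin(-7/91) = -4.4117°
wrap1 = π − 2β = 188.8235°
wrap2 = π + 2β = 171.1765°

wrap1=188.82_deg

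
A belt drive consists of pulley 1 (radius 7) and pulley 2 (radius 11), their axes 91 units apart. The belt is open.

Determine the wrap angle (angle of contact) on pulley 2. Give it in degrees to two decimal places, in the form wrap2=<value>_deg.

open belt: β = asin((r2−r1)/C) = asin(4/91) = 2.5193°
wrap1 = π − 2β = 174.9614°
wrap2 = π + 2β = 185.0386°

wrap2=185.04_deg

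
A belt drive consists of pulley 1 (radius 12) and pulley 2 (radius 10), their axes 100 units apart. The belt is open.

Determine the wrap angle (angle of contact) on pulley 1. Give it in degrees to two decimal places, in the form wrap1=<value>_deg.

open belt: β = asin((r2−r1)/C) = asin(-2/100) = -1.1460°
wrap1 = π − 2β = 182.2920°
wrap2 = π + 2β = 177.7080°

wrap1=182.29_deg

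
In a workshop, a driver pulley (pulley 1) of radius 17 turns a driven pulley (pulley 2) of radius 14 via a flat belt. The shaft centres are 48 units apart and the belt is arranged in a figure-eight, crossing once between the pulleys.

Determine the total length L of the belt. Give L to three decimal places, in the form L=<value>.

L=214.214

crossed belt: β = asin((r1+r2)/C) = asin(31/48) = 40.2282°
wrap1 = wrap2 = π + 2β = 260.4564°
tangent length = C·cosβ = 36.6470
L = (r1+r2)·wrap + 2·C·cosβ = 31·4.5458 + 2·36.6470 = 214.2144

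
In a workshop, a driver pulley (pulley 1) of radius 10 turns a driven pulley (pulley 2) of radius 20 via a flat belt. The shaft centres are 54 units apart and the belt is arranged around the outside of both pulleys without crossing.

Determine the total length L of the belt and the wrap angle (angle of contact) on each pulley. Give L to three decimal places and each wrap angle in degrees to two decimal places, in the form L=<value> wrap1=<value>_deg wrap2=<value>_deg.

open belt: β = asin((r2−r1)/C) = asin(10/54) = 10.6719°
wrap1 = π − 2β = 158.6561°
wrap2 = π + 2β = 201.3439°
tangent length = C·cosβ = 53.0660
L = r1·wrap1 + r2·wrap2 + 2·C·cosβ = 10·2.7691 + 20·3.5141 + 2·53.0660 = 204.1050

L=204.105 wrap1=158.66_deg wrap2=201.34_deg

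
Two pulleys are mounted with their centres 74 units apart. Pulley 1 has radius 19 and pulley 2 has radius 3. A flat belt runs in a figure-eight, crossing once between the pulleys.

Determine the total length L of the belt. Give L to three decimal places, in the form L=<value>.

L=223.705

crossed belt: β = asin((r1+r2)/C) = asin(22/74) = 17.2953°
wrap1 = wrap2 = π + 2β = 214.5907°
tangent length = C·cosβ = 70.6541
L = (r1+r2)·wrap + 2·C·cosβ = 22·3.7453 + 2·70.6541 = 223.7051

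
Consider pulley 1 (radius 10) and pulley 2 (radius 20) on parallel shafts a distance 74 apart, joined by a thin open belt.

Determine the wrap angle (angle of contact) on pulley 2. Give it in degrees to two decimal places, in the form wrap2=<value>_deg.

wrap2=195.53_deg

open belt: β = asin((r2−r1)/C) = asin(10/74) = 7.7664°
wrap1 = π − 2β = 164.4671°
wrap2 = π + 2β = 195.5329°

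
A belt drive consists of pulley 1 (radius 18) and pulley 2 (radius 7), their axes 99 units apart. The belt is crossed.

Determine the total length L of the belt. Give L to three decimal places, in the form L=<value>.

crossed belt: β = asin((r1+r2)/C) = asin(25/99) = 14.6270°
wrap1 = wrap2 = π + 2β = 209.2540°
tangent length = C·cosβ = 95.7914
L = (r1+r2)·wrap + 2·C·cosβ = 25·3.6522 + 2·95.7914 = 282.8872

L=282.887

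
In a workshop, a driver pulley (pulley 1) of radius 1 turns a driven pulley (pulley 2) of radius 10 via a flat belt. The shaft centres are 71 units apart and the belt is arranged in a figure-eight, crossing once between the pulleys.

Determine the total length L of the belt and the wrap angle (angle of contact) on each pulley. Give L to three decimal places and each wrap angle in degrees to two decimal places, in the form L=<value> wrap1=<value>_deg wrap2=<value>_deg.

crossed belt: β = asin((r1+r2)/C) = asin(11/71) = 8.9127°
wrap1 = wrap2 = π + 2β = 197.8254°
tangent length = C·cosβ = 70.1427
L = (r1+r2)·wrap + 2·C·cosβ = 11·3.4527 + 2·70.1427 = 178.2652

L=178.265 wrap1=197.83_deg wrap2=197.83_deg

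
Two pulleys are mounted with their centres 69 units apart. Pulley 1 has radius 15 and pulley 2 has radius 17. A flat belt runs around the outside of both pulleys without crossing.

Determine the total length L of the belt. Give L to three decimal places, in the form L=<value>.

open belt: β = asin((r2−r1)/C) = asin(2/69) = 1.6610°
wrap1 = π − 2β = 176.6780°
wrap2 = π + 2β = 183.3220°
tangent length = C·cosβ = 68.9710
L = r1·wrap1 + r2·wrap2 + 2·C·cosβ = 15·3.0836 + 17·3.1996 + 2·68.9710 = 238.5889

L=238.589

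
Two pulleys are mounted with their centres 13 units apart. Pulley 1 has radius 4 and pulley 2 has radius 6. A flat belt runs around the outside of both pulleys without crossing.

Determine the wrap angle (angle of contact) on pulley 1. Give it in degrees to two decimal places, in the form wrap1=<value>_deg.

wrap1=162.30_deg

open belt: β = asin((r2−r1)/C) = asin(2/13) = 8.8499°
wrap1 = π − 2β = 162.3002°
wrap2 = π + 2β = 197.6998°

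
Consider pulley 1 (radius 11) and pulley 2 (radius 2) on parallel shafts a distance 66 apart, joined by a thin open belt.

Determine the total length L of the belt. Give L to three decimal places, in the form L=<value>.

open belt: β = asin((r2−r1)/C) = asin(-9/66) = -7.8375°
wrap1 = π − 2β = 195.6750°
wrap2 = π + 2β = 164.3250°
tangent length = C·cosβ = 65.3835
L = r1·wrap1 + r2·wrap2 + 2·C·cosβ = 11·3.4152 + 2·2.8680 + 2·65.3835 = 174.0699

L=174.070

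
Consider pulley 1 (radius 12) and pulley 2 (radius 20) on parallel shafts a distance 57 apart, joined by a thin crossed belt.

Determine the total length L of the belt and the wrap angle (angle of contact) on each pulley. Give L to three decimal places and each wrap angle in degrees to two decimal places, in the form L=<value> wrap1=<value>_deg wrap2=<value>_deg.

L=233.020 wrap1=248.31_deg wrap2=248.31_deg

crossed belt: β = asin((r1+r2)/C) = asin(32/57) = 34.1529°
wrap1 = wrap2 = π + 2β = 248.3058°
tangent length = C·cosβ = 47.1699
L = (r1+r2)·wrap + 2·C·cosβ = 32·4.3338 + 2·47.1699 = 233.0199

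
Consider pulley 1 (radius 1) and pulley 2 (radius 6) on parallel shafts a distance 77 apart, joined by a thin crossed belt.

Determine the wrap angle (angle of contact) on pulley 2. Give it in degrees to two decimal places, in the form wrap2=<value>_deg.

wrap2=190.43_deg

crossed belt: β = asin((r1+r2)/C) = asin(7/77) = 5.2159°
wrap1 = wrap2 = π + 2β = 190.4318°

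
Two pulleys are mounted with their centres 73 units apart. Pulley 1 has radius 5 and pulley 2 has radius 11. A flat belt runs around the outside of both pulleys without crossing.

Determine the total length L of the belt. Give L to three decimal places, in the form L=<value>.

L=196.759

open belt: β = asin((r2−r1)/C) = asin(6/73) = 4.7146°
wrap1 = π − 2β = 170.5709°
wrap2 = π + 2β = 189.4291°
tangent length = C·cosβ = 72.7530
L = r1·wrap1 + r2·wrap2 + 2·C·cosβ = 5·2.9770 + 11·3.3062 + 2·72.7530 = 196.7589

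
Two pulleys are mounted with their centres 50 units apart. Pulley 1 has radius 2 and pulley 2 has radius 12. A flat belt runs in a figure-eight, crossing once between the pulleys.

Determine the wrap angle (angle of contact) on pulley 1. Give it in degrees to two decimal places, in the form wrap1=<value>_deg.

wrap1=212.52_deg

crossed belt: β = asin((r1+r2)/C) = asin(14/50) = 16.2602°
wrap1 = wrap2 = π + 2β = 212.5204°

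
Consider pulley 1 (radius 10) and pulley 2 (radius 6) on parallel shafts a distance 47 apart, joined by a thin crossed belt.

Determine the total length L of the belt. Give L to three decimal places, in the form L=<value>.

L=149.767

crossed belt: β = asin((r1+r2)/C) = asin(16/47) = 19.9028°
wrap1 = wrap2 = π + 2β = 219.8056°
tangent length = C·cosβ = 44.1928
L = (r1+r2)·wrap + 2·C·cosβ = 16·3.8363 + 2·44.1928 = 149.7668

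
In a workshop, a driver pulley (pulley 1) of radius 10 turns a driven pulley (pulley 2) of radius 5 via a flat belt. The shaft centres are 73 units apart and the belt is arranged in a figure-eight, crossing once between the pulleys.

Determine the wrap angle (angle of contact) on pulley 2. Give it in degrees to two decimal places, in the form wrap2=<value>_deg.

wrap2=203.72_deg

crossed belt: β = asin((r1+r2)/C) = asin(15/73) = 11.8576°
wrap1 = wrap2 = π + 2β = 203.7151°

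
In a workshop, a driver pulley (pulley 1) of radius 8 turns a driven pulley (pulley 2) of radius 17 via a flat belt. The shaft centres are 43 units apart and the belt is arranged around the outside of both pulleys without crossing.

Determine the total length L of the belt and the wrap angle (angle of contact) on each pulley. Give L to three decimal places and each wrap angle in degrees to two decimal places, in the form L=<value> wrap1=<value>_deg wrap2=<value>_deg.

L=166.431 wrap1=155.84_deg wrap2=204.16_deg

open belt: β = asin((r2−r1)/C) = asin(9/43) = 12.0815°
wrap1 = π − 2β = 155.8371°
wrap2 = π + 2β = 204.1629°
tangent length = C·cosβ = 42.0476
L = r1·wrap1 + r2·wrap2 + 2·C·cosβ = 8·2.7199 + 17·3.5633 + 2·42.0476 = 166.4305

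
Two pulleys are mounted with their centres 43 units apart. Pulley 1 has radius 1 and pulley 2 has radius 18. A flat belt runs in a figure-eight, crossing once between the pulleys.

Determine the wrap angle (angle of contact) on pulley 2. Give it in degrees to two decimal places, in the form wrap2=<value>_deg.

wrap2=232.45_deg

crossed belt: β = asin((r1+r2)/C) = asin(19/43) = 26.2226°
wrap1 = wrap2 = π + 2β = 232.4453°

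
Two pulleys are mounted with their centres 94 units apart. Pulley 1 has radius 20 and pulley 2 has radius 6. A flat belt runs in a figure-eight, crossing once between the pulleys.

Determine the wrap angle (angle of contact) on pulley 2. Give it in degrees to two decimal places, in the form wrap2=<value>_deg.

crossed belt: β = asin((r1+r2)/C) = asin(26/94) = 16.0571°
wrap1 = wrap2 = π + 2β = 212.1143°

wrap2=212.11_deg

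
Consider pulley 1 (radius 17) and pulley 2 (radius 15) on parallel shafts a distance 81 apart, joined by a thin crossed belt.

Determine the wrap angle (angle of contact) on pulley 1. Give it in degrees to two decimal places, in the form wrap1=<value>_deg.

crossed belt: β = asin((r1+r2)/C) = asin(32/81) = 23.2698°
wrap1 = wrap2 = π + 2β = 226.5396°

wrap1=226.54_deg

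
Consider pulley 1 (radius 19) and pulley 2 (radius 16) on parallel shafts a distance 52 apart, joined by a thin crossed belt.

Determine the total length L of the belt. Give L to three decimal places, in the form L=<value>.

crossed belt: β = asin((r1+r2)/C) = asin(35/52) = 42.3050°
wrap1 = wrap2 = π + 2β = 264.6100°
tangent length = C·cosβ = 38.4578
L = (r1+r2)·wrap + 2·C·cosβ = 35·4.6183 + 2·38.4578 = 238.5566

L=238.557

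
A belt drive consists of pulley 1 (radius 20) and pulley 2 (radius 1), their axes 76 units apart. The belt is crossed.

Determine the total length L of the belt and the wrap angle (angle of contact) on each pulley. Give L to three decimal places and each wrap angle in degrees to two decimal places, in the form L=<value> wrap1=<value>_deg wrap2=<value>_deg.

L=223.814 wrap1=212.08_deg wrap2=212.08_deg

crossed belt: β = asin((r1+r2)/C) = asin(21/76) = 16.0404°
wrap1 = wrap2 = π + 2β = 212.0809°
tangent length = C·cosβ = 73.0411
L = (r1+r2)·wrap + 2·C·cosβ = 21·3.7015 + 2·73.0411 = 223.8139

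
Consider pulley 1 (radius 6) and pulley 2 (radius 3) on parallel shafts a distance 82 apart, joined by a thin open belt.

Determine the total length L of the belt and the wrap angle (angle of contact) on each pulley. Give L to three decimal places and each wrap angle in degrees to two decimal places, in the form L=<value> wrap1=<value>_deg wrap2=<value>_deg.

open belt: β = asin((r2−r1)/C) = asin(-3/82) = -2.0967°
wrap1 = π − 2β = 184.1933°
wrap2 = π + 2β = 175.8067°
tangent length = C·cosβ = 81.9451
L = r1·wrap1 + r2·wrap2 + 2·C·cosβ = 6·3.2148 + 3·3.0684 + 2·81.9451 = 192.3841

L=192.384 wrap1=184.19_deg wrap2=175.81_deg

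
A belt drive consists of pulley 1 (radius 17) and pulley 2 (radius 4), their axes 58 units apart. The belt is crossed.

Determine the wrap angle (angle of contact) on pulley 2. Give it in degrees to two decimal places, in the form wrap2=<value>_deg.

wrap2=222.45_deg

crossed belt: β = asin((r1+r2)/C) = asin(21/58) = 21.2273°
wrap1 = wrap2 = π + 2β = 222.4546°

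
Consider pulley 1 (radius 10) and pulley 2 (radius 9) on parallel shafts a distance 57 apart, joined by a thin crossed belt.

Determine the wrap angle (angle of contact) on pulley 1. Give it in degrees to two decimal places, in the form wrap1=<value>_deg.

wrap1=218.94_deg

crossed belt: β = asin((r1+r2)/C) = asin(19/57) = 19.4712°
wrap1 = wrap2 = π + 2β = 218.9424°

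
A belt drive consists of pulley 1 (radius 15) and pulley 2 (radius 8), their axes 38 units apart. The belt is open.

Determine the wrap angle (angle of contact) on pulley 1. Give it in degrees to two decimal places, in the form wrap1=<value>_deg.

open belt: β = asin((r2−r1)/C) = asin(-7/38) = -10.6151°
wrap1 = π − 2β = 201.2302°
wrap2 = π + 2β = 158.7698°

wrap1=201.23_deg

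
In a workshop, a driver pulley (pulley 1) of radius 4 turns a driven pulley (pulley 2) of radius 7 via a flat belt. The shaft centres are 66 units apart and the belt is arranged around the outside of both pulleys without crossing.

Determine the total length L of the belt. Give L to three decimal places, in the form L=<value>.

L=166.694

open belt: β = asin((r2−r1)/C) = asin(3/66) = 2.6053°
wrap1 = π − 2β = 174.7895°
wrap2 = π + 2β = 185.2105°
tangent length = C·cosβ = 65.9318
L = r1·wrap1 + r2·wrap2 + 2·C·cosβ = 4·3.0507 + 7·3.2325 + 2·65.9318 = 166.6939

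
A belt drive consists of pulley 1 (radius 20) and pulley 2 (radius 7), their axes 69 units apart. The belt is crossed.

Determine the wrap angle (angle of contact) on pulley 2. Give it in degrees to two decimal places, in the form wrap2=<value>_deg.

wrap2=226.07_deg

crossed belt: β = asin((r1+r2)/C) = asin(27/69) = 23.0357°
wrap1 = wrap2 = π + 2β = 226.0714°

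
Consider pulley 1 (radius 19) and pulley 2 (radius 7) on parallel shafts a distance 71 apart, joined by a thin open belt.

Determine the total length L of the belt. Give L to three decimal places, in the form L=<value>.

L=225.714

open belt: β = asin((r2−r1)/C) = asin(-12/71) = -9.7305°
wrap1 = π − 2β = 199.4610°
wrap2 = π + 2β = 160.5390°
tangent length = C·cosβ = 69.9786
L = r1·wrap1 + r2·wrap2 + 2·C·cosβ = 19·3.4813 + 7·2.8019 + 2·69.9786 = 225.7144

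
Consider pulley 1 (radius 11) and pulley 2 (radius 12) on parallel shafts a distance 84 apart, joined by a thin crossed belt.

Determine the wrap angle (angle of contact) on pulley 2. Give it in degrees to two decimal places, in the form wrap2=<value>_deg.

crossed belt: β = asin((r1+r2)/C) = asin(23/84) = 15.8911°
wrap1 = wrap2 = π + 2β = 211.7822°

wrap2=211.78_deg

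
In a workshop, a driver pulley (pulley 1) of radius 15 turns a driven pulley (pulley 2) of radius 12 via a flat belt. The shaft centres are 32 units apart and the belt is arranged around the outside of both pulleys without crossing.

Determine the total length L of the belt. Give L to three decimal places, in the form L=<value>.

L=149.104

open belt: β = asin((r2−r1)/C) = asin(-3/32) = -5.3794°
wrap1 = π − 2β = 190.7588°
wrap2 = π + 2β = 169.2412°
tangent length = C·cosβ = 31.8591
L = r1·wrap1 + r2·wrap2 + 2·C·cosβ = 15·3.3294 + 12·2.9538 + 2·31.8591 = 149.1045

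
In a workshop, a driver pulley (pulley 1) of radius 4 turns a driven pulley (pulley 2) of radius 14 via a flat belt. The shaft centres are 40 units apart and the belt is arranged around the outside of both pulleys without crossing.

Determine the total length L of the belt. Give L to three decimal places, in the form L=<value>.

open belt: β = asin((r2−r1)/C) = asin(10/40) = 14.4775°
wrap1 = π − 2β = 151.0450°
wrap2 = π + 2β = 208.9550°
tangent length = C·cosβ = 38.7298
L = r1·wrap1 + r2·wrap2 + 2·C·cosβ = 4·2.6362 + 14·3.6470 + 2·38.7298 = 139.0619

L=139.062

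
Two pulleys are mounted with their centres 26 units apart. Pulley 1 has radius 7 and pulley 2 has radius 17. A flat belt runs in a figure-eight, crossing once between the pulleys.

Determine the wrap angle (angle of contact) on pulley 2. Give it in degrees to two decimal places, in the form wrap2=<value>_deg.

wrap2=314.76_deg

crossed belt: β = asin((r1+r2)/C) = asin(24/26) = 67.3801°
wrap1 = wrap2 = π + 2β = 314.7603°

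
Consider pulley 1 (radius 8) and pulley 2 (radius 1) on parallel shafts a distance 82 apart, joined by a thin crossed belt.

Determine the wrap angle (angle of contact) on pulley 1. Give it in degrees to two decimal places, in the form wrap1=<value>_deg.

wrap1=192.60_deg

crossed belt: β = asin((r1+r2)/C) = asin(9/82) = 6.3013°
wrap1 = wrap2 = π + 2β = 192.6025°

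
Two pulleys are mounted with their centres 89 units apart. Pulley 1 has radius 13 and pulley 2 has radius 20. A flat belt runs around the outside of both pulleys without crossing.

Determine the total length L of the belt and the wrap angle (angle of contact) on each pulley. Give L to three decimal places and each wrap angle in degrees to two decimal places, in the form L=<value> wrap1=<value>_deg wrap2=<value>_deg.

L=282.223 wrap1=170.98_deg wrap2=189.02_deg

open belt: β = asin((r2−r1)/C) = asin(7/89) = 4.5111°
wrap1 = π − 2β = 170.9779°
wrap2 = π + 2β = 189.0221°
tangent length = C·cosβ = 88.7243
L = r1·wrap1 + r2·wrap2 + 2·C·cosβ = 13·2.9841 + 20·3.2991 + 2·88.7243 = 282.2234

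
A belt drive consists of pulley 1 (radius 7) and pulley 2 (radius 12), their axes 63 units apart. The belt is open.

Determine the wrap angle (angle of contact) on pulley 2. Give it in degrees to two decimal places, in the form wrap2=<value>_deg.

wrap2=189.10_deg

open belt: β = asin((r2−r1)/C) = asin(5/63) = 4.5521°
wrap1 = π − 2β = 170.8959°
wrap2 = π + 2β = 189.1041°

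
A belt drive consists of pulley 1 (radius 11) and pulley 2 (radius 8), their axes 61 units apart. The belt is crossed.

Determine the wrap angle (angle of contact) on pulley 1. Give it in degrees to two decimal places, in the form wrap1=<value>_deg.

wrap1=216.30_deg

crossed belt: β = asin((r1+r2)/C) = asin(19/61) = 18.1482°
wrap1 = wrap2 = π + 2β = 216.2963°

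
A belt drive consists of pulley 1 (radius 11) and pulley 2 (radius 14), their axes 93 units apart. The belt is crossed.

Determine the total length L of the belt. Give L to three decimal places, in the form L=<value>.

L=271.302

crossed belt: β = asin((r1+r2)/C) = asin(25/93) = 15.5939°
wrap1 = wrap2 = π + 2β = 211.1878°
tangent length = C·cosβ = 89.5768
L = (r1+r2)·wrap + 2·C·cosβ = 25·3.6859 + 2·89.5768 = 271.3016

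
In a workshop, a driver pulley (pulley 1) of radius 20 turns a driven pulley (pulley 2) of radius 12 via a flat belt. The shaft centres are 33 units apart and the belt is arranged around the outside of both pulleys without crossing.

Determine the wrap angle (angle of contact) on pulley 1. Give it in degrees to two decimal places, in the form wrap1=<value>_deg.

open belt: β = asin((r2−r1)/C) = asin(-8/33) = -14.0297°
wrap1 = π − 2β = 208.0593°
wrap2 = π + 2β = 151.9407°

wrap1=208.06_deg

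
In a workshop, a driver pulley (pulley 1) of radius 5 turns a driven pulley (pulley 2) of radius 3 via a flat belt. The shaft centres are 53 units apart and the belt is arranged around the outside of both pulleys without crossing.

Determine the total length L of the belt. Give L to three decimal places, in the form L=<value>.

L=131.208

open belt: β = asin((r2−r1)/C) = asin(-2/53) = -2.1626°
wrap1 = π − 2β = 184.3252°
wrap2 = π + 2β = 175.6748°
tangent length = C·cosβ = 52.9623
L = r1·wrap1 + r2·wrap2 + 2·C·cosβ = 5·3.2171 + 3·3.0661 + 2·52.9623 = 131.2082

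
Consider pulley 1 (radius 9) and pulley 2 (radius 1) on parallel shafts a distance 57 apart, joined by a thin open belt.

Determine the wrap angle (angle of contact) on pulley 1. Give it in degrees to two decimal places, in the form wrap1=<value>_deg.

open belt: β = asin((r2−r1)/C) = asin(-8/57) = -8.0682°
wrap1 = π − 2β = 196.1363°
wrap2 = π + 2β = 163.8637°

wrap1=196.14_deg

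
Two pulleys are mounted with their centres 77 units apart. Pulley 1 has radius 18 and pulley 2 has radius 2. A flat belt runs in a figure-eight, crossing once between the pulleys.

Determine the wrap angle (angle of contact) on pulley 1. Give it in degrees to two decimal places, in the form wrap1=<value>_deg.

wrap1=210.11_deg

crossed belt: β = asin((r1+r2)/C) = asin(20/77) = 15.0547°
wrap1 = wrap2 = π + 2β = 210.1093°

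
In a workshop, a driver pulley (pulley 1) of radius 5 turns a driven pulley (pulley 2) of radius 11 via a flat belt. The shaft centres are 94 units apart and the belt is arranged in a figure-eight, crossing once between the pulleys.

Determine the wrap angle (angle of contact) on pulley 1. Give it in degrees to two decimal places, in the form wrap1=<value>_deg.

wrap1=199.60_deg

crossed belt: β = asin((r1+r2)/C) = asin(16/94) = 9.8002°
wrap1 = wrap2 = π + 2β = 199.6004°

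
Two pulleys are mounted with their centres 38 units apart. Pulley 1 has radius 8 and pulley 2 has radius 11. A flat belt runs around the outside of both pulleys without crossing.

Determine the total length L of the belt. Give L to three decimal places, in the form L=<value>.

open belt: β = asin((r2−r1)/C) = asin(3/38) = 4.5281°
wrap1 = π − 2β = 170.9439°
wrap2 = π + 2β = 189.0561°
tangent length = C·cosβ = 37.8814
L = r1·wrap1 + r2·wrap2 + 2·C·cosβ = 8·2.9835 + 11·3.2997 + 2·37.8814 = 135.9272

L=135.927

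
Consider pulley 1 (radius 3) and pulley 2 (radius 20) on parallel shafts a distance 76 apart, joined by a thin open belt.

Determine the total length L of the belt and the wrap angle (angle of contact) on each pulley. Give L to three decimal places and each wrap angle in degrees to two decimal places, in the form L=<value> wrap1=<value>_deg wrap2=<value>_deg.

open belt: β = asin((r2−r1)/C) = asin(17/76) = 12.9255°
wrap1 = π − 2β = 154.1490°
wrap2 = π + 2β = 205.8510°
tangent length = C·cosβ = 74.0743
L = r1·wrap1 + r2·wrap2 + 2·C·cosβ = 3·2.6904 + 20·3.5928 + 2·74.0743 = 228.0754

L=228.075 wrap1=154.15_deg wrap2=205.85_deg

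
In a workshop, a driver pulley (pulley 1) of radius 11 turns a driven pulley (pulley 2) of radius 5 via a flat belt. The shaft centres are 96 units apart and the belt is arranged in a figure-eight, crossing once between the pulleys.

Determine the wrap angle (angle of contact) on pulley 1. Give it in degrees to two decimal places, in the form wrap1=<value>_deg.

crossed belt: β = asin((r1+r2)/C) = asin(16/96) = 9.5941°
wrap1 = wrap2 = π + 2β = 199.1881°

wrap1=199.19_deg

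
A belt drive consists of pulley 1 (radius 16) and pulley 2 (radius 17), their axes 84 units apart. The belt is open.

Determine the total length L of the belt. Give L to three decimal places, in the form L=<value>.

L=271.684

open belt: β = asin((r2−r1)/C) = asin(1/84) = 0.6821°
wrap1 = π − 2β = 178.6358°
wrap2 = π + 2β = 181.3642°
tangent length = C·cosβ = 83.9940
L = r1·wrap1 + r2·wrap2 + 2·C·cosβ = 16·3.1178 + 17·3.1654 + 2·83.9940 = 271.6845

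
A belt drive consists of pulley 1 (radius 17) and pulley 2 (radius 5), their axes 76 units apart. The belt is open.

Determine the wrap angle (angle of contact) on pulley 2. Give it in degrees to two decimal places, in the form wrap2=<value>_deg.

open belt: β = asin((r2−r1)/C) = asin(-12/76) = -9.0847°
wrap1 = π − 2β = 198.1694°
wrap2 = π + 2β = 161.8306°

wrap2=161.83_deg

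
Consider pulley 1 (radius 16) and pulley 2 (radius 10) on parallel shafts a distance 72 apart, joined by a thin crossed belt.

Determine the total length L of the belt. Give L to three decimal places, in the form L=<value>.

crossed belt: β = asin((r1+r2)/C) = asin(26/72) = 21.1684°
wrap1 = wrap2 = π + 2β = 222.3369°
tangent length = C·cosβ = 67.1416
L = (r1+r2)·wrap + 2·C·cosβ = 26·3.8805 + 2·67.1416 = 235.1766

L=235.177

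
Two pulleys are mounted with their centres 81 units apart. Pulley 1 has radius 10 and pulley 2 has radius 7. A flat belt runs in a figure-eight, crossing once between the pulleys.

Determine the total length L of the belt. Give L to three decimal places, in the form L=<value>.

L=218.988

crossed belt: β = asin((r1+r2)/C) = asin(17/81) = 12.1151°
wrap1 = wrap2 = π + 2β = 204.2302°
tangent length = C·cosβ = 79.1960
L = (r1+r2)·wrap + 2·C·cosβ = 17·3.5645 + 2·79.1960 = 218.9882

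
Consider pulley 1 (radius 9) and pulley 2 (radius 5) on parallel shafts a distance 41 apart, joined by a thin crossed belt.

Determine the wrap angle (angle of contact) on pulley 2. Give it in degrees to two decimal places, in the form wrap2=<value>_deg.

crossed belt: β = asin((r1+r2)/C) = asin(14/41) = 19.9661°
wrap1 = wrap2 = π + 2β = 219.9321°

wrap2=219.93_deg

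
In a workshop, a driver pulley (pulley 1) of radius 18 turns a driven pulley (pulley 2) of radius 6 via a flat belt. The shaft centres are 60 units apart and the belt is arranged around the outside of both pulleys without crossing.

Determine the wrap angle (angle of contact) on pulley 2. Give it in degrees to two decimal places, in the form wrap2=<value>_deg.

open belt: β = asin((r2−r1)/C) = asin(-12/60) = -11.5370°
wrap1 = π − 2β = 203.0739°
wrap2 = π + 2β = 156.9261°

wrap2=156.93_deg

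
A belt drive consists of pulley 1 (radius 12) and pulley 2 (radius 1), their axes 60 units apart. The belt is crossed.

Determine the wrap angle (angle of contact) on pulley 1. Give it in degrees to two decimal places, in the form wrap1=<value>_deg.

crossed belt: β = asin((r1+r2)/C) = asin(13/60) = 12.5133°
wrap1 = wrap2 = π + 2β = 205.0267°

wrap1=205.03_deg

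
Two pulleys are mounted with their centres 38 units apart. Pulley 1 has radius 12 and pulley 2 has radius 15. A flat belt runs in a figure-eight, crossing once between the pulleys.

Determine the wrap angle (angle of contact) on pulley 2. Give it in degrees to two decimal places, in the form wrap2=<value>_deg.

wrap2=270.56_deg

crossed belt: β = asin((r1+r2)/C) = asin(27/38) = 45.2778°
wrap1 = wrap2 = π + 2β = 270.5555°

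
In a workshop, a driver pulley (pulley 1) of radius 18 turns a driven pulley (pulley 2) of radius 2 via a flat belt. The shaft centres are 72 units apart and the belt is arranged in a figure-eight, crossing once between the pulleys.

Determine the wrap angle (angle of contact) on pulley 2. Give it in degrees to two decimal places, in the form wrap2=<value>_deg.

crossed belt: β = asin((r1+r2)/C) = asin(20/72) = 16.1276°
wrap1 = wrap2 = π + 2β = 212.2552°

wrap2=212.26_deg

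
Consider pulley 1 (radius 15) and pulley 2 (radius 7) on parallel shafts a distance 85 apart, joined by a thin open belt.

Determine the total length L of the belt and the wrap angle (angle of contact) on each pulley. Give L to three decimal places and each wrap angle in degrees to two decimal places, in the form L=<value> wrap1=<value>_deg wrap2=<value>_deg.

L=239.869 wrap1=190.80_deg wrap2=169.20_deg

open belt: β = asin((r2−r1)/C) = asin(-8/85) = -5.4005°
wrap1 = π − 2β = 190.8011°
wrap2 = π + 2β = 169.1989°
tangent length = C·cosβ = 84.6227
L = r1·wrap1 + r2·wrap2 + 2·C·cosβ = 15·3.3301 + 7·2.9531 + 2·84.6227 = 239.8685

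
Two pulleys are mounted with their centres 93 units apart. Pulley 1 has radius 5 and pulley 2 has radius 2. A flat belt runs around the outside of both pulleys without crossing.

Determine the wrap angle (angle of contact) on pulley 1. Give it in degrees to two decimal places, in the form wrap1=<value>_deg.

wrap1=183.70_deg

open belt: β = asin((r2−r1)/C) = asin(-3/93) = -1.8486°
wrap1 = π − 2β = 183.6971°
wrap2 = π + 2β = 176.3029°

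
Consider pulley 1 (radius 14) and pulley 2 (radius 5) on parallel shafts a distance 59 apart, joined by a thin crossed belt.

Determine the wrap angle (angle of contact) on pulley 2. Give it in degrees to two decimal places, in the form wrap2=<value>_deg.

wrap2=217.57_deg

crossed belt: β = asin((r1+r2)/C) = asin(19/59) = 18.7860°
wrap1 = wrap2 = π + 2β = 217.5719°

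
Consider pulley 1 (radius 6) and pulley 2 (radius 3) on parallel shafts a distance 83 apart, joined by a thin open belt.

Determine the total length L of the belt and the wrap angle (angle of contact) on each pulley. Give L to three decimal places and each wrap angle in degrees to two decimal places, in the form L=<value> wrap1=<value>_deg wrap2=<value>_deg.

L=194.383 wrap1=184.14_deg wrap2=175.86_deg

open belt: β = asin((r2−r1)/C) = asin(-3/83) = -2.0714°
wrap1 = π − 2β = 184.1428°
wrap2 = π + 2β = 175.8572°
tangent length = C·cosβ = 82.9458
L = r1·wrap1 + r2·wrap2 + 2·C·cosβ = 6·3.2139 + 3·3.0693 + 2·82.9458 = 194.3828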